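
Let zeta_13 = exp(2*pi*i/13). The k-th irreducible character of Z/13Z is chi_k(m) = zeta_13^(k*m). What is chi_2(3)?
chi_2(3) = zeta_13^6 = exp(12*I*pi/13)

Details: chi_2(3) = zeta_13^(2*3) = zeta_13^6. Since zeta_13^13 = 1, this equals zeta_13^6 = exp(2*pi*i*6/13) = exp(12*I*pi/13).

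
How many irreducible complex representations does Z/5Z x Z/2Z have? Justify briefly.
10

Working: The number of irreducible complex representations of a finite group equals its number of conjugacy classes. Z/5Z x Z/2Z is abelian of order 10, so every element is its own conjugacy class: 10 classes, so Z/5Z x Z/2Z (order 10) has exactly 10 irreducible complex representations.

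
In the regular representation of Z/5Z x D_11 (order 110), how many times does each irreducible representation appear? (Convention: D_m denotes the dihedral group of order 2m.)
Each irreducible V_i of dimension d_i appears with multiplicity d_i, i.e. rho_reg = (direct sum over all irreducibles V_i) d_i V_i. The irreducible dimensions for Z/5Z x D_11 are 1, 1, 1, 1, 1, 1, 1, 1, 1, 1, 2, 2, 2, 2, 2, 2, 2, 2, 2, 2, 2, 2, 2, 2, 2, 2, 2, 2, 2, 2, 2, 2, 2, 2, 2: 10 irreducibles of dimension 1, each with multiplicity 1; 25 irreducibles of dimension 2, each with multiplicity 2. Total dimension 10*1*1 + 25*2*2 = 110 = |G|.

Justification: General theorem: in the regular representation of a finite group G, each irreducible appears with multiplicity equal to its dimension. Check: dim(rho_reg) = sum d_i^2 = 1 + 1 + 1 + 1 + 1 + 1 + 1 + 1 + 1 + 1 + 4 + 4 + 4 + 4 + 4 + 4 + 4 + 4 + 4 + 4 + 4 + 4 + 4 + 4 + 4 + 4 + 4 + 4 + 4 + 4 + 4 + 4 + 4 + 4 + 4 = 110 = |G|.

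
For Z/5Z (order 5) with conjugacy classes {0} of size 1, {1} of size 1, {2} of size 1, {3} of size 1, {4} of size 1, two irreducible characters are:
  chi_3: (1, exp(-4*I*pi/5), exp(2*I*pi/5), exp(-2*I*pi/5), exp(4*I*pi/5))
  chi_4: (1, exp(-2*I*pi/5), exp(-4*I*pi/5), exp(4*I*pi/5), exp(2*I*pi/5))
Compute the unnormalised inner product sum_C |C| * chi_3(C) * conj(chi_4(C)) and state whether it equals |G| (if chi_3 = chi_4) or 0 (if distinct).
Sum = 0; so <chi_3, chi_4> = 0 (distinct irreducibles are orthogonal).

Proof sketch: Compute term by term over conjugacy classes (|C| * chi_3(C) * conj(chi_4(C))):
  1*(1)*conj(1) + 1*(exp(-4*I*pi/5))*conj(exp(-2*I*pi/5)) + 1*(exp(2*I*pi/5))*conj(exp(-4*I*pi/5)) + 1*(exp(-2*I*pi/5))*conj(exp(4*I*pi/5)) + 1*(exp(4*I*pi/5))*conj(exp(2*I*pi/5))
  = (1) + (exp(-2*I*pi/5)) + (exp(-4*I*pi/5)) + (exp(4*I*pi/5)) + (exp(2*I*pi/5))
  = 0.
(Exp terms are combined using exp(i*s)*conj(exp(i*t)) = exp(i*(s-t)), and sums of them are collapsed using the identity that for every m > 1 the m distinct m-th roots of unity sum to 0, e.g. 1 + exp(2*I*pi/3) + exp(-2*I*pi/3) = 0.)
Dividing by |G| = 5 gives 0/5 = 0, matching the row-orthogonality relation <chi_3, chi_4> = [chi_3 = chi_4].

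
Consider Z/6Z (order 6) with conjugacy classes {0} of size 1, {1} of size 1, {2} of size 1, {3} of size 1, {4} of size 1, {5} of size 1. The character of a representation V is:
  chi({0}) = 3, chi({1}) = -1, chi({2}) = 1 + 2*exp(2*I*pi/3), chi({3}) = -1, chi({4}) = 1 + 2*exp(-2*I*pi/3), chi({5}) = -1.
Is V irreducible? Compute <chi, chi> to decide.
Not irreducible (reducible): <chi, chi> = 3 > 1.

Reasoning: <chi, chi> = (1/|G|) sum_C |C| * |chi(C)|^2 = (1/6)[1*|3|^2 + 1*|-1|^2 + 1*|1 + 2*exp(2*I*pi/3)|^2 + 1*|-1|^2 + 1*|1 + 2*exp(-2*I*pi/3)|^2 + 1*|-1|^2]
  = (1/6)[(9) + (1) + (3) + (1) + (3) + (1)] = 18/6 = 3.
(Exp terms are combined using exp(i*s)*conj(exp(i*t)) = exp(i*(s-t)), and sums of them are collapsed using the identity that for every m > 1 the m distinct m-th roots of unity sum to 0, e.g. 1 + exp(2*I*pi/3) + exp(-2*I*pi/3) = 0.)
A character is irreducible iff <chi, chi> = 1, so this representation is reducible.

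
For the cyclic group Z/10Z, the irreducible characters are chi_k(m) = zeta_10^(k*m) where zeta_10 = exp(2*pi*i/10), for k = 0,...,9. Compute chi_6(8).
chi_6(8) = zeta_10^48 = exp(-2*I*pi/5)

Explanation: chi_6(8) = zeta_10^(6*8) = zeta_10^48. Since zeta_10^10 = 1, this equals zeta_10^8 = exp(2*pi*i*8/10) = exp(-2*I*pi/5).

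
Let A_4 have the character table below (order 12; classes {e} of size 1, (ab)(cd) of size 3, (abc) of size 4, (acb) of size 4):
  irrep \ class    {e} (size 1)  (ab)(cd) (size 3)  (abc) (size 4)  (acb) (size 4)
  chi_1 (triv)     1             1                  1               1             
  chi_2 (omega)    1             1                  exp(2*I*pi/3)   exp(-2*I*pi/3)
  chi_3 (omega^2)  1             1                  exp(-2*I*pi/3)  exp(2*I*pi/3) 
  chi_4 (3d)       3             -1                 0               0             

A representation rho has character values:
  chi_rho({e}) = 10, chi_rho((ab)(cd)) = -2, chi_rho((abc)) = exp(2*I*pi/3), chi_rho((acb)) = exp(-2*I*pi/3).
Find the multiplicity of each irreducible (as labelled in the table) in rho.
Multiplicities: chi_1: 0, chi_2: 1, chi_3: 0, chi_4: 3.

Proof sketch: Use <chi_rho, chi> = (1/|G|) sum_C |C| * chi_rho(C) * conj(chi(C)) with |G| = 12 for each irreducible chi in the table:
  <chi_rho, chi_1> = (1/12)[1*(10)*conj(1) + 3*(-2)*conj(1) + 4*(exp(2*I*pi/3))*conj(1) + 4*(exp(-2*I*pi/3))*conj(1)]
      = (1/12)[(10) + (-6) + (4*exp(2*I*pi/3)) + (4*exp(-2*I*pi/3))] = 0/12 = 0
  <chi_rho, chi_2> = (1/12)[1*(10)*conj(1) + 3*(-2)*conj(1) + 4*(exp(2*I*pi/3))*conj(exp(2*I*pi/3)) + 4*(exp(-2*I*pi/3))*conj(exp(-2*I*pi/3))]
      = (1/12)[(10) + (-6) + (4) + (4)] = 12/12 = 1
  <chi_rho, chi_3> = (1/12)[1*(10)*conj(1) + 3*(-2)*conj(1) + 4*(exp(2*I*pi/3))*conj(exp(-2*I*pi/3)) + 4*(exp(-2*I*pi/3))*conj(exp(2*I*pi/3))]
      = (1/12)[(10) + (-6) + (4*exp(-2*I*pi/3)) + (4*exp(2*I*pi/3))] = 0/12 = 0
  <chi_rho, chi_4> = (1/12)[1*(10)*conj(3) + 3*(-2)*conj(-1) + 4*(exp(2*I*pi/3))*conj(0) + 4*(exp(-2*I*pi/3))*conj(0)]
      = (1/12)[(30) + (6) + (0) + (0)] = 36/12 = 3
(Exp terms are combined using exp(i*s)*conj(exp(i*t)) = exp(i*(s-t)), and sums of them are collapsed using the identity that for every m > 1 the m distinct m-th roots of unity sum to 0, e.g. 1 + exp(2*I*pi/3) + exp(-2*I*pi/3) = 0.)
Dimension check: dim(rho) = sum (mult * dim) = 0*1 + 1*1 + 0*1 + 3*3 = 10 = chi_rho(e) = 10.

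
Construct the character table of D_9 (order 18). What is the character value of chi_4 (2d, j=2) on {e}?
Conjugacy classes: {e} of size 1, {r^1, r^8} of size 2, {r^2, r^7} of size 2, {r^3, r^6} of size 2, {r^4, r^5} of size 2, {s, sr, ..., sr^8} of size 9.
Character table:
  irrep \ class              {e} (size 1)  {r^1, r^8} (size 2)  {r^2, r^7} (size 2)  {r^3, r^6} (size 2)  {r^4, r^5} (size 2)  {s, sr, ..., sr^8} (size 9)
  chi_1 (triv)               1             1                    1                    1                    1                    1                          
  chi_2 (sign: r->1, s->-1)  1             1                    1                    1                    1                    -1                         
  chi_3 (2d, j=1)            2             2*cos(2*pi/9)        2*cos(4*pi/9)        -1                   -2*cos(pi/9)         0                          
  chi_4 (2d, j=2)            2             2*cos(4*pi/9)        -2*cos(pi/9)         -1                   2*cos(2*pi/9)        0                          
  chi_5 (2d, j=3)            2             -1                   -1                   2                    -1                   0                          
  chi_6 (2d, j=4)            2             -2*cos(pi/9)         2*cos(2*pi/9)        -1                   2*cos(4*pi/9)        0                          

Spot check: chi_4 (2d, j=2) on {e} = 2.

Explanation: D_9 has order 2*9 = 18 with 6 conjugacy classes, hence 6 irreducibles. Sum of squared dims 1 + 1 + 4 + 4 + 4 + 4 = 18 = |G|. Linear characters come from the abelianisation; the 2-dimensional irreps have character r^k -> 2*cos(2*pi*j*k/9), reflections -> 0.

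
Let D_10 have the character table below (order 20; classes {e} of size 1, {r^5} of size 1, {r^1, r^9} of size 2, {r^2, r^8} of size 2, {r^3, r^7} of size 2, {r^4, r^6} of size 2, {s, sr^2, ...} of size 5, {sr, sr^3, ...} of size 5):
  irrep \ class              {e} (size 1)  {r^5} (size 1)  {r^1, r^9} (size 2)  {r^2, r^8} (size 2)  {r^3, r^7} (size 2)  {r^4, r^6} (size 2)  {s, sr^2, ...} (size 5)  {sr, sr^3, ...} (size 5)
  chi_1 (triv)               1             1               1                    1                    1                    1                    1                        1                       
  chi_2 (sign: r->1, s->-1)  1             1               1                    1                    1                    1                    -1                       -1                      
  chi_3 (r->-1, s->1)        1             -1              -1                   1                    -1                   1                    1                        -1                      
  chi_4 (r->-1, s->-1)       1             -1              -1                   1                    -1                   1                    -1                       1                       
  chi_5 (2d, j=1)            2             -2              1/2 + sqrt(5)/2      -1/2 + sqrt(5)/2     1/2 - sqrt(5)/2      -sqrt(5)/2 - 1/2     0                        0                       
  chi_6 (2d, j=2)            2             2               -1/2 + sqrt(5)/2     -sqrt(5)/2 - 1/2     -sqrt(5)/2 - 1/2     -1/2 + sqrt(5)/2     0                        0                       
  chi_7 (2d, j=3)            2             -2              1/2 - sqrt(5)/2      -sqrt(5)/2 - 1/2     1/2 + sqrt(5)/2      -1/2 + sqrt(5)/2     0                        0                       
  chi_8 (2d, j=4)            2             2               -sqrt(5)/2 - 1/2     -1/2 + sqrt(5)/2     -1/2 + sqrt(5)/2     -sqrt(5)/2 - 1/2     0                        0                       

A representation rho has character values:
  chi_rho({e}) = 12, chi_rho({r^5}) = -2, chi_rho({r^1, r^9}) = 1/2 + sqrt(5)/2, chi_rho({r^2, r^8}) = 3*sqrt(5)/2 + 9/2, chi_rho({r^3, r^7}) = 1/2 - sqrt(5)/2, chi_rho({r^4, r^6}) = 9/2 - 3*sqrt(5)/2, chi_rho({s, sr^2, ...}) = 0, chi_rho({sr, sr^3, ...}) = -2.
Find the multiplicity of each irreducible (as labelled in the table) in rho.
Multiplicities: chi_1: 1, chi_2: 2, chi_3: 2, chi_4: 1, chi_5: 2, chi_6: 0, chi_7: 0, chi_8: 1.

Use <chi_rho, chi> = (1/|G|) sum_C |C| * chi_rho(C) * conj(chi(C)) with |G| = 20 for each irreducible chi in the table:
  <chi_rho, chi_1> = (1/20)[1*(12)*conj(1) + 1*(-2)*conj(1) + 2*(1/2 + sqrt(5)/2)*conj(1) + 2*(3*sqrt(5)/2 + 9/2)*conj(1) + 2*(1/2 - sqrt(5)/2)*conj(1) + 2*(9/2 - 3*sqrt(5)/2)*conj(1) + 5*(0)*conj(1) + 5*(-2)*conj(1)]
      = (1/20)[(12) + (-2) + (1 + sqrt(5)) + (3*sqrt(5) + 9) + (1 - sqrt(5)) + (9 - 3*sqrt(5)) + (0) + (-10)] = 20/20 = 1
  <chi_rho, chi_2> = (1/20)[1*(12)*conj(1) + 1*(-2)*conj(1) + 2*(1/2 + sqrt(5)/2)*conj(1) + 2*(3*sqrt(5)/2 + 9/2)*conj(1) + 2*(1/2 - sqrt(5)/2)*conj(1) + 2*(9/2 - 3*sqrt(5)/2)*conj(1) + 5*(0)*conj(-1) + 5*(-2)*conj(-1)]
      = (1/20)[(12) + (-2) + (1 + sqrt(5)) + (3*sqrt(5) + 9) + (1 - sqrt(5)) + (9 - 3*sqrt(5)) + (0) + (10)] = 40/20 = 2
  <chi_rho, chi_3> = (1/20)[1*(12)*conj(1) + 1*(-2)*conj(-1) + 2*(1/2 + sqrt(5)/2)*conj(-1) + 2*(3*sqrt(5)/2 + 9/2)*conj(1) + 2*(1/2 - sqrt(5)/2)*conj(-1) + 2*(9/2 - 3*sqrt(5)/2)*conj(1) + 5*(0)*conj(1) + 5*(-2)*conj(-1)]
      = (1/20)[(12) + (2) + (-sqrt(5) - 1) + (3*sqrt(5) + 9) + (-1 + sqrt(5)) + (9 - 3*sqrt(5)) + (0) + (10)] = 40/20 = 2
  <chi_rho, chi_4> = (1/20)[1*(12)*conj(1) + 1*(-2)*conj(-1) + 2*(1/2 + sqrt(5)/2)*conj(-1) + 2*(3*sqrt(5)/2 + 9/2)*conj(1) + 2*(1/2 - sqrt(5)/2)*conj(-1) + 2*(9/2 - 3*sqrt(5)/2)*conj(1) + 5*(0)*conj(-1) + 5*(-2)*conj(1)]
      = (1/20)[(12) + (2) + (-sqrt(5) - 1) + (3*sqrt(5) + 9) + (-1 + sqrt(5)) + (9 - 3*sqrt(5)) + (0) + (-10)] = 20/20 = 1
  <chi_rho, chi_5> = (1/20)[1*(12)*conj(2) + 1*(-2)*conj(-2) + 2*(1/2 + sqrt(5)/2)*conj(1/2 + sqrt(5)/2) + 2*(3*sqrt(5)/2 + 9/2)*conj(-1/2 + sqrt(5)/2) + 2*(1/2 - sqrt(5)/2)*conj(1/2 - sqrt(5)/2) + 2*(9/2 - 3*sqrt(5)/2)*conj(-sqrt(5)/2 - 1/2) + 5*(0)*conj(0) + 5*(-2)*conj(0)]
      = (1/20)[(24) + (4) + (sqrt(5) + 3) + (3 + 3*sqrt(5)) + (3 - sqrt(5)) + (3 - 3*sqrt(5)) + (0) + (0)] = 40/20 = 2
  <chi_rho, chi_6> = (1/20)[1*(12)*conj(2) + 1*(-2)*conj(2) + 2*(1/2 + sqrt(5)/2)*conj(-1/2 + sqrt(5)/2) + 2*(3*sqrt(5)/2 + 9/2)*conj(-sqrt(5)/2 - 1/2) + 2*(1/2 - sqrt(5)/2)*conj(-sqrt(5)/2 - 1/2) + 2*(9/2 - 3*sqrt(5)/2)*conj(-1/2 + sqrt(5)/2) + 5*(0)*conj(0) + 5*(-2)*conj(0)]
      = (1/20)[(24) + (-4) + (2) + (-6*sqrt(5) - 12) + (2) + (-12 + 6*sqrt(5)) + (0) + (0)] = 0/20 = 0
  <chi_rho, chi_7> = (1/20)[1*(12)*conj(2) + 1*(-2)*conj(-2) + 2*(1/2 + sqrt(5)/2)*conj(1/2 - sqrt(5)/2) + 2*(3*sqrt(5)/2 + 9/2)*conj(-sqrt(5)/2 - 1/2) + 2*(1/2 - sqrt(5)/2)*conj(1/2 + sqrt(5)/2) + 2*(9/2 - 3*sqrt(5)/2)*conj(-1/2 + sqrt(5)/2) + 5*(0)*conj(0) + 5*(-2)*conj(0)]
      = (1/20)[(24) + (4) + (-2) + (-6*sqrt(5) - 12) + (-2) + (-12 + 6*sqrt(5)) + (0) + (0)] = 0/20 = 0
  <chi_rho, chi_8> = (1/20)[1*(12)*conj(2) + 1*(-2)*conj(2) + 2*(1/2 + sqrt(5)/2)*conj(-sqrt(5)/2 - 1/2) + 2*(3*sqrt(5)/2 + 9/2)*conj(-1/2 + sqrt(5)/2) + 2*(1/2 - sqrt(5)/2)*conj(-1/2 + sqrt(5)/2) + 2*(9/2 - 3*sqrt(5)/2)*conj(-sqrt(5)/2 - 1/2) + 5*(0)*conj(0) + 5*(-2)*conj(0)]
      = (1/20)[(24) + (-4) + (-3 - sqrt(5)) + (3 + 3*sqrt(5)) + (-3 + sqrt(5)) + (3 - 3*sqrt(5)) + (0) + (0)] = 20/20 = 1
Dimension check: dim(rho) = sum (mult * dim) = 1*1 + 2*1 + 2*1 + 1*1 + 2*2 + 0*2 + 0*2 + 1*2 = 12 = chi_rho(e) = 12.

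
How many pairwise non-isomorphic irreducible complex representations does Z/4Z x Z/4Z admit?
16

Why: The number of irreducible complex representations of a finite group equals its number of conjugacy classes. Z/4Z x Z/4Z is abelian of order 16, so every element is its own conjugacy class: 16 classes, so Z/4Z x Z/4Z (order 16) has exactly 16 irreducible complex representations.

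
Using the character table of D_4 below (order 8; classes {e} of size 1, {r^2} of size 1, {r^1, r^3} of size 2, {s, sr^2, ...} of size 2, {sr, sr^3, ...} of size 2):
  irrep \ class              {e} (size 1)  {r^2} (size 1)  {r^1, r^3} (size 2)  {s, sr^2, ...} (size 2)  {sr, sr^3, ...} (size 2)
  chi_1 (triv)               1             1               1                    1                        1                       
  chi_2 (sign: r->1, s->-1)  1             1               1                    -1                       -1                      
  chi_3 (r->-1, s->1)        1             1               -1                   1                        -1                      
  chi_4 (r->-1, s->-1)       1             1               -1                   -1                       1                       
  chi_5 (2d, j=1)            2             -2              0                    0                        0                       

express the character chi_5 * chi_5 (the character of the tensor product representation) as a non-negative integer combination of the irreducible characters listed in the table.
chi_5 tensor chi_5 = chi_1 + chi_2 + chi_3 + chi_4 (all other irreducibles have multiplicity 0).

Justification: The character of a tensor product is the pointwise product (chi_5 * chi_5)(C) = chi_5(C) * chi_5(C):
  {e}: (2)*(2), {r^2}: (-2)*(-2), {r^1, r^3}: (0)*(0), {s, sr^2, ...}: (0)*(0), {sr, sr^3, ...}: (0)*(0)
so (chi_5 * chi_5) takes values
  {e} -> 4, {r^2} -> 4, {r^1, r^3} -> 0, {s, sr^2, ...} -> 0, {sr, sr^3, ...} -> 0.
Now take the inner product of this character with each irreducible chi from the table, <chi_5*chi_5, chi> = (1/8) sum_C |C| (chi_5*chi_5)(C) conj(chi(C)):
  <chi_5*chi_5, chi_1> = (1/8)[1*(4)*conj(1) + 1*(4)*conj(1) + 2*(0)*conj(1) + 2*(0)*conj(1) + 2*(0)*conj(1)]
      = (1/8)[(4) + (4) + (0) + (0) + (0)] = 8/8 = 1
  <chi_5*chi_5, chi_2> = (1/8)[1*(4)*conj(1) + 1*(4)*conj(1) + 2*(0)*conj(1) + 2*(0)*conj(-1) + 2*(0)*conj(-1)]
      = (1/8)[(4) + (4) + (0) + (0) + (0)] = 8/8 = 1
  <chi_5*chi_5, chi_3> = (1/8)[1*(4)*conj(1) + 1*(4)*conj(1) + 2*(0)*conj(-1) + 2*(0)*conj(1) + 2*(0)*conj(-1)]
      = (1/8)[(4) + (4) + (0) + (0) + (0)] = 8/8 = 1
  <chi_5*chi_5, chi_4> = (1/8)[1*(4)*conj(1) + 1*(4)*conj(1) + 2*(0)*conj(-1) + 2*(0)*conj(-1) + 2*(0)*conj(1)]
      = (1/8)[(4) + (4) + (0) + (0) + (0)] = 8/8 = 1
  <chi_5*chi_5, chi_5> = (1/8)[1*(4)*conj(2) + 1*(4)*conj(-2) + 2*(0)*conj(0) + 2*(0)*conj(0) + 2*(0)*conj(0)]
      = (1/8)[(8) + (-8) + (0) + (0) + (0)] = 0/8 = 0
Hence the multiplicities are chi_1: 1, chi_2: 1, chi_3: 1, chi_4: 1. Dimension check: dim(chi_5)*dim(chi_5) = 2*2 = 4 and sum (mult * dim) = 1*1 + 1*1 + 1*1 + 1*1 = 4.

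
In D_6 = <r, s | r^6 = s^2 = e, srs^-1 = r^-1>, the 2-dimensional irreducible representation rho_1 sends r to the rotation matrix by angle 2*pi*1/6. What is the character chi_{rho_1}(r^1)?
chi_{rho_1}(r^1) = 2*cos(2*pi*1*1/6) = 1

Derivation: rho_1(r^1) is rotation by angle 2*pi*1*1/6, whose trace is 2*cos(2*pi*1*1/6) = 1.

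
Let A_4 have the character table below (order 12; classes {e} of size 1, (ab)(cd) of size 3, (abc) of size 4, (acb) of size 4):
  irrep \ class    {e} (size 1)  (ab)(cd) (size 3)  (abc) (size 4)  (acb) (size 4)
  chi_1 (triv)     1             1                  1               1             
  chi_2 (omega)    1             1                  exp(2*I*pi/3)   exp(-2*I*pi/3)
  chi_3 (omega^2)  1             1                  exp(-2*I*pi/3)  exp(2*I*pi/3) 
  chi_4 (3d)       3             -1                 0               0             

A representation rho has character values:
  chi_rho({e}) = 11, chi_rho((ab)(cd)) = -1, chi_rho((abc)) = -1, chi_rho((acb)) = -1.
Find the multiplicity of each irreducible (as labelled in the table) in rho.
Multiplicities: chi_1: 0, chi_2: 1, chi_3: 1, chi_4: 3.

Why: Use <chi_rho, chi> = (1/|G|) sum_C |C| * chi_rho(C) * conj(chi(C)) with |G| = 12 for each irreducible chi in the table:
  <chi_rho, chi_1> = (1/12)[1*(11)*conj(1) + 3*(-1)*conj(1) + 4*(-1)*conj(1) + 4*(-1)*conj(1)]
      = (1/12)[(11) + (-3) + (-4) + (-4)] = 0/12 = 0
  <chi_rho, chi_2> = (1/12)[1*(11)*conj(1) + 3*(-1)*conj(1) + 4*(-1)*conj(exp(2*I*pi/3)) + 4*(-1)*conj(exp(-2*I*pi/3))]
      = (1/12)[(11) + (-3) + (4 + 4*exp(2*I*pi/3)) + (4 + 4*exp(-2*I*pi/3))] = 12/12 = 1
  <chi_rho, chi_3> = (1/12)[1*(11)*conj(1) + 3*(-1)*conj(1) + 4*(-1)*conj(exp(-2*I*pi/3)) + 4*(-1)*conj(exp(2*I*pi/3))]
      = (1/12)[(11) + (-3) + (4 + 4*exp(-2*I*pi/3)) + (4 + 4*exp(2*I*pi/3))] = 12/12 = 1
  <chi_rho, chi_4> = (1/12)[1*(11)*conj(3) + 3*(-1)*conj(-1) + 4*(-1)*conj(0) + 4*(-1)*conj(0)]
      = (1/12)[(33) + (3) + (0) + (0)] = 36/12 = 3
(Exp terms are combined using exp(i*s)*conj(exp(i*t)) = exp(i*(s-t)), and sums of them are collapsed using the identity that for every m > 1 the m distinct m-th roots of unity sum to 0, e.g. 1 + exp(2*I*pi/3) + exp(-2*I*pi/3) = 0.)
Dimension check: dim(rho) = sum (mult * dim) = 0*1 + 1*1 + 1*1 + 3*3 = 11 = chi_rho(e) = 11.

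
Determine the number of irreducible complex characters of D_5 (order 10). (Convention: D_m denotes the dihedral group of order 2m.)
4

Reasoning: The number of irreducible complex representations of a finite group equals its number of conjugacy classes. D_5 has 4 conjugacy classes ((n+3)/2 for n odd), so D_5 (order 10) has exactly 4 irreducible complex representations.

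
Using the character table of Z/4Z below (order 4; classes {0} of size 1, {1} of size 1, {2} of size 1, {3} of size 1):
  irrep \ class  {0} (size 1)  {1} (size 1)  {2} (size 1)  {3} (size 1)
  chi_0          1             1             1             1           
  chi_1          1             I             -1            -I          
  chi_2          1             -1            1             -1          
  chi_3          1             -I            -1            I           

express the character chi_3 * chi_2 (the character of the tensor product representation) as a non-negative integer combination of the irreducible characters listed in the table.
chi_3 tensor chi_2 = chi_1 (all other irreducibles have multiplicity 0).

Derivation: The character of a tensor product is the pointwise product (chi_3 * chi_2)(C) = chi_3(C) * chi_2(C):
  {0}: (1)*(1), {1}: (-I)*(-1), {2}: (-1)*(1), {3}: (I)*(-1)
so (chi_3 * chi_2) takes values
  {0} -> 1, {1} -> I, {2} -> -1, {3} -> -I.
Now take the inner product of this character with each irreducible chi from the table, <chi_3*chi_2, chi> = (1/4) sum_C |C| (chi_3*chi_2)(C) conj(chi(C)):
  <chi_3*chi_2, chi_0> = (1/4)[1*(1)*conj(1) + 1*(I)*conj(1) + 1*(-1)*conj(1) + 1*(-I)*conj(1)]
      = (1/4)[(1) + (I) + (-1) + (-I)] = 0/4 = 0
  <chi_3*chi_2, chi_1> = (1/4)[1*(1)*conj(1) + 1*(I)*conj(I) + 1*(-1)*conj(-1) + 1*(-I)*conj(-I)]
      = (1/4)[(1) + (1) + (1) + (1)] = 4/4 = 1
  <chi_3*chi_2, chi_2> = (1/4)[1*(1)*conj(1) + 1*(I)*conj(-1) + 1*(-1)*conj(1) + 1*(-I)*conj(-1)]
      = (1/4)[(1) + (-I) + (-1) + (I)] = 0/4 = 0
  <chi_3*chi_2, chi_3> = (1/4)[1*(1)*conj(1) + 1*(I)*conj(-I) + 1*(-1)*conj(-1) + 1*(-I)*conj(I)]
      = (1/4)[(1) + (-1) + (1) + (-1)] = 0/4 = 0
(Exp terms are combined using exp(i*s)*conj(exp(i*t)) = exp(i*(s-t)), and sums of them are collapsed using the identity that for every m > 1 the m distinct m-th roots of unity sum to 0, e.g. 1 + exp(2*I*pi/3) + exp(-2*I*pi/3) = 0.)
Hence the multiplicities are chi_1: 1. Dimension check: dim(chi_3)*dim(chi_2) = 1*1 = 1 and sum (mult * dim) = 1*1 = 1.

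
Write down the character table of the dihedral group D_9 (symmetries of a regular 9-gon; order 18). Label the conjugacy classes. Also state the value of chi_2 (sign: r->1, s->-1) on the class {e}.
Conjugacy classes: {e} of size 1, {r^1, r^8} of size 2, {r^2, r^7} of size 2, {r^3, r^6} of size 2, {r^4, r^5} of size 2, {s, sr, ..., sr^8} of size 9.
Character table:
  irrep \ class              {e} (size 1)  {r^1, r^8} (size 2)  {r^2, r^7} (size 2)  {r^3, r^6} (size 2)  {r^4, r^5} (size 2)  {s, sr, ..., sr^8} (size 9)
  chi_1 (triv)               1             1                    1                    1                    1                    1                          
  chi_2 (sign: r->1, s->-1)  1             1                    1                    1                    1                    -1                         
  chi_3 (2d, j=1)            2             2*cos(2*pi/9)        2*cos(4*pi/9)        -1                   -2*cos(pi/9)         0                          
  chi_4 (2d, j=2)            2             2*cos(4*pi/9)        -2*cos(pi/9)         -1                   2*cos(2*pi/9)        0                          
  chi_5 (2d, j=3)            2             -1                   -1                   2                    -1                   0                          
  chi_6 (2d, j=4)            2             -2*cos(pi/9)         2*cos(2*pi/9)        -1                   2*cos(4*pi/9)        0                          

Spot check: chi_2 (sign: r->1, s->-1) on {e} = 1.

Explanation: D_9 has order 2*9 = 18 with 6 conjugacy classes, hence 6 irreducibles. Sum of squared dims 1 + 1 + 4 + 4 + 4 + 4 = 18 = |G|. Linear characters come from the abelianisation; the 2-dimensional irreps have character r^k -> 2*cos(2*pi*j*k/9), reflections -> 0.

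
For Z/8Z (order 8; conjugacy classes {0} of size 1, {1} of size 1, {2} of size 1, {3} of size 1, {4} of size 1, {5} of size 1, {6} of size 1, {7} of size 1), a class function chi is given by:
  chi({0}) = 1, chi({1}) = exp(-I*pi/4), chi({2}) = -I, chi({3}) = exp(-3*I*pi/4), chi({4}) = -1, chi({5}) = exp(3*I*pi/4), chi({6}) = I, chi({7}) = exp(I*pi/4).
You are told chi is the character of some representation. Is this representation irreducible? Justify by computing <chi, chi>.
Irreducible: <chi, chi> = 1.

Justification: <chi, chi> = (1/|G|) sum_C |C| * |chi(C)|^2 = (1/8)[1*|1|^2 + 1*|exp(-I*pi/4)|^2 + 1*|-I|^2 + 1*|exp(-3*I*pi/4)|^2 + 1*|-1|^2 + 1*|exp(3*I*pi/4)|^2 + 1*|I|^2 + 1*|exp(I*pi/4)|^2]
  = (1/8)[(1) + (1) + (1) + (1) + (1) + (1) + (1) + (1)] = 8/8 = 1.
(Exp terms are combined using exp(i*s)*conj(exp(i*t)) = exp(i*(s-t)), and sums of them are collapsed using the identity that for every m > 1 the m distinct m-th roots of unity sum to 0, e.g. 1 + exp(2*I*pi/3) + exp(-2*I*pi/3) = 0.)
A character is irreducible iff <chi, chi> = 1, so this representation is irreducible.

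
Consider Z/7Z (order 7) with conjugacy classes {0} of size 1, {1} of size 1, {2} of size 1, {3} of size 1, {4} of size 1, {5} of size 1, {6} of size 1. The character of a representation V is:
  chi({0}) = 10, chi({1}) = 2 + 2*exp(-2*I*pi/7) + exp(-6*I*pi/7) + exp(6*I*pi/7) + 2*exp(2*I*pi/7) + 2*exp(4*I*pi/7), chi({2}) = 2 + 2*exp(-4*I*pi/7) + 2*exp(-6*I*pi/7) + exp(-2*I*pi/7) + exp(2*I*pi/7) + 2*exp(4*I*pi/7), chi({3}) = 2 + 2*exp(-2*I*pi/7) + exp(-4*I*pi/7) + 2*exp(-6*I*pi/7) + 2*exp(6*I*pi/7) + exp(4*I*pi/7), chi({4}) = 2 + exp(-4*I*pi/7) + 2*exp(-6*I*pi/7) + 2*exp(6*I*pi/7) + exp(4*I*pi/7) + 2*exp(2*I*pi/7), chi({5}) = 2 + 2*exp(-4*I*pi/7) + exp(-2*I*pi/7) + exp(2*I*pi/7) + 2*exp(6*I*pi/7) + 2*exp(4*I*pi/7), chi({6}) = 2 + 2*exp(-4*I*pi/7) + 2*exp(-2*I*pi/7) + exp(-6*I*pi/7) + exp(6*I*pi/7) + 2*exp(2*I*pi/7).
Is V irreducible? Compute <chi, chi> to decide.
Not irreducible (reducible): <chi, chi> = 18 > 1.

<chi, chi> = (1/|G|) sum_C |C| * |chi(C)|^2 = (1/7)[1*|10|^2 + 1*|2 + 2*exp(-2*I*pi/7) + exp(-6*I*pi/7) + exp(6*I*pi/7) + 2*exp(2*I*pi/7) + 2*exp(4*I*pi/7)|^2 + 1*|2 + 2*exp(-4*I*pi/7) + 2*exp(-6*I*pi/7) + exp(-2*I*pi/7) + exp(2*I*pi/7) + 2*exp(4*I*pi/7)|^2 + 1*|2 + 2*exp(-2*I*pi/7) + exp(-4*I*pi/7) + 2*exp(-6*I*pi/7) + 2*exp(6*I*pi/7) + exp(4*I*pi/7)|^2 + 1*|2 + exp(-4*I*pi/7) + 2*exp(-6*I*pi/7) + 2*exp(6*I*pi/7) + exp(4*I*pi/7) + 2*exp(2*I*pi/7)|^2 + 1*|2 + 2*exp(-4*I*pi/7) + exp(-2*I*pi/7) + exp(2*I*pi/7) + 2*exp(6*I*pi/7) + 2*exp(4*I*pi/7)|^2 + 1*|2 + 2*exp(-4*I*pi/7) + 2*exp(-2*I*pi/7) + exp(-6*I*pi/7) + exp(6*I*pi/7) + 2*exp(2*I*pi/7)|^2]
  = (1/7)[(100) + (18 + 14*exp(-4*I*pi/7) + 15*exp(-2*I*pi/7) + 12*exp(-6*I*pi/7) + 12*exp(6*I*pi/7) + 15*exp(2*I*pi/7) + 14*exp(4*I*pi/7)) + (18 + 15*exp(-4*I*pi/7) + 12*exp(-2*I*pi/7) + 14*exp(-6*I*pi/7) + 14*exp(6*I*pi/7) + 12*exp(2*I*pi/7) + 15*exp(4*I*pi/7)) + (18 + 12*exp(-4*I*pi/7) + 14*exp(-2*I*pi/7) + 15*exp(-6*I*pi/7) + 15*exp(6*I*pi/7) + 14*exp(2*I*pi/7) + 12*exp(4*I*pi/7)) + (18 + 12*exp(-4*I*pi/7) + 14*exp(-2*I*pi/7) + 15*exp(-6*I*pi/7) + 15*exp(6*I*pi/7) + 14*exp(2*I*pi/7) + 12*exp(4*I*pi/7)) + (18 + 15*exp(-4*I*pi/7) + 12*exp(-2*I*pi/7) + 14*exp(-6*I*pi/7) + 14*exp(6*I*pi/7) + 12*exp(2*I*pi/7) + 15*exp(4*I*pi/7)) + (18 + 14*exp(-4*I*pi/7) + 15*exp(-2*I*pi/7) + 12*exp(-6*I*pi/7) + 12*exp(6*I*pi/7) + 15*exp(2*I*pi/7) + 14*exp(4*I*pi/7))] = 126/7 = 18.
(Exp terms are combined using exp(i*s)*conj(exp(i*t)) = exp(i*(s-t)), and sums of them are collapsed using the identity that for every m > 1 the m distinct m-th roots of unity sum to 0, e.g. 1 + exp(2*I*pi/3) + exp(-2*I*pi/3) = 0.)
A character is irreducible iff <chi, chi> = 1, so this representation is reducible.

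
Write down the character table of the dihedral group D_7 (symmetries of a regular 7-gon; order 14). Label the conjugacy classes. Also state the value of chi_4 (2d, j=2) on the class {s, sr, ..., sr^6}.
Conjugacy classes: {e} of size 1, {r^1, r^6} of size 2, {r^2, r^5} of size 2, {r^3, r^4} of size 2, {s, sr, ..., sr^6} of size 7.
Character table:
  irrep \ class              {e} (size 1)  {r^1, r^6} (size 2)  {r^2, r^5} (size 2)  {r^3, r^4} (size 2)  {s, sr, ..., sr^6} (size 7)
  chi_1 (triv)               1             1                    1                    1                    1                          
  chi_2 (sign: r->1, s->-1)  1             1                    1                    1                    -1                         
  chi_3 (2d, j=1)            2             2*cos(2*pi/7)        -2*cos(3*pi/7)       -2*cos(pi/7)         0                          
  chi_4 (2d, j=2)            2             -2*cos(3*pi/7)       -2*cos(pi/7)         2*cos(2*pi/7)        0                          
  chi_5 (2d, j=3)            2             -2*cos(pi/7)         2*cos(2*pi/7)        -2*cos(3*pi/7)       0                          

Spot check: chi_4 (2d, j=2) on {s, sr, ..., sr^6} = 0.

Argument: D_7 has order 2*7 = 14 with 5 conjugacy classes, hence 5 irreducibles. Sum of squared dims 1 + 1 + 4 + 4 + 4 = 14 = |G|. Linear characters come from the abelianisation; the 2-dimensional irreps have character r^k -> 2*cos(2*pi*j*k/7), reflections -> 0.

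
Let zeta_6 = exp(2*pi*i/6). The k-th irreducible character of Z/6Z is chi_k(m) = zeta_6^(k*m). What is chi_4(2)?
chi_4(2) = zeta_6^8 = exp(2*I*pi/3)

Why: chi_4(2) = zeta_6^(4*2) = zeta_6^8. Since zeta_6^6 = 1, this equals zeta_6^2 = exp(2*pi*i*2/6) = exp(2*I*pi/3).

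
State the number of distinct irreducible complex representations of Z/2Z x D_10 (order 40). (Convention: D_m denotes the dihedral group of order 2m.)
16

Justification: The number of irreducible complex representations of a finite group equals its number of conjugacy classes. For a direct product, #classes(G x H) = #classes(G) * #classes(H). Z/2Z has 2 classes (abelian), D_10 has 8 classes, so 2 * 8 = 16, so Z/2Z x D_10 (order 40) has exactly 16 irreducible complex representations.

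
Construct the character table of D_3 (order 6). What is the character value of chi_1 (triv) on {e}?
Conjugacy classes: {e} of size 1, {r^1, r^2} of size 2, {s, sr, ..., sr^2} of size 3.
Character table:
  irrep \ class              {e} (size 1)  {r^1, r^2} (size 2)  {s, sr, ..., sr^2} (size 3)
  chi_1 (triv)               1             1                    1                          
  chi_2 (sign: r->1, s->-1)  1             1                    -1                         
  chi_3 (2d, j=1)            2             -1                   0                          

Spot check: chi_1 (triv) on {e} = 1.

Details: D_3 has order 2*3 = 6 with 3 conjugacy classes, hence 3 irreducibles. Sum of squared dims 1 + 1 + 4 = 6 = |G|. Linear characters come from the abelianisation; the 2-dimensional irreps have character r^k -> 2*cos(2*pi*j*k/3), reflections -> 0.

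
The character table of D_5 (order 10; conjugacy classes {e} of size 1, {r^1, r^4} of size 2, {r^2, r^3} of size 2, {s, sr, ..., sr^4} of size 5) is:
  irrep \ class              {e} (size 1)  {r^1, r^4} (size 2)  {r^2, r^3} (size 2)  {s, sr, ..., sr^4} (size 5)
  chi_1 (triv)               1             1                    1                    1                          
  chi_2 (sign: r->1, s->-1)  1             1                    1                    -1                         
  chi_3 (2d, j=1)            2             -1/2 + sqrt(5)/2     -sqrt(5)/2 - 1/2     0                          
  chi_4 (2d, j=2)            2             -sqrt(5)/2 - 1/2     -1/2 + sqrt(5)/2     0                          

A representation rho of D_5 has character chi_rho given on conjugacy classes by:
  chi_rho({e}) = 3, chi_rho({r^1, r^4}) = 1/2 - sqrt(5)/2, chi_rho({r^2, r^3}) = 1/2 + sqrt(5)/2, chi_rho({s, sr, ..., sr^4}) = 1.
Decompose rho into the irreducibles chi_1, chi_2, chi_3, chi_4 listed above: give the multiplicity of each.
Multiplicities: chi_1: 1, chi_2: 0, chi_3: 0, chi_4: 1.

Argument: Use <chi_rho, chi> = (1/|G|) sum_C |C| * chi_rho(C) * conj(chi(C)) with |G| = 10 for each irreducible chi in the table:
  <chi_rho, chi_1> = (1/10)[1*(3)*conj(1) + 2*(1/2 - sqrt(5)/2)*conj(1) + 2*(1/2 + sqrt(5)/2)*conj(1) + 5*(1)*conj(1)]
      = (1/10)[(3) + (1 - sqrt(5)) + (1 + sqrt(5)) + (5)] = 10/10 = 1
  <chi_rho, chi_2> = (1/10)[1*(3)*conj(1) + 2*(1/2 - sqrt(5)/2)*conj(1) + 2*(1/2 + sqrt(5)/2)*conj(1) + 5*(1)*conj(-1)]
      = (1/10)[(3) + (1 - sqrt(5)) + (1 + sqrt(5)) + (-5)] = 0/10 = 0
  <chi_rho, chi_3> = (1/10)[1*(3)*conj(2) + 2*(1/2 - sqrt(5)/2)*conj(-1/2 + sqrt(5)/2) + 2*(1/2 + sqrt(5)/2)*conj(-sqrt(5)/2 - 1/2) + 5*(1)*conj(0)]
      = (1/10)[(6) + (-3 + sqrt(5)) + (-3 - sqrt(5)) + (0)] = 0/10 = 0
  <chi_rho, chi_4> = (1/10)[1*(3)*conj(2) + 2*(1/2 - sqrt(5)/2)*conj(-sqrt(5)/2 - 1/2) + 2*(1/2 + sqrt(5)/2)*conj(-1/2 + sqrt(5)/2) + 5*(1)*conj(0)]
      = (1/10)[(6) + (2) + (2) + (0)] = 10/10 = 1
Dimension check: dim(rho) = sum (mult * dim) = 1*1 + 0*1 + 0*2 + 1*2 = 3 = chi_rho(e) = 3.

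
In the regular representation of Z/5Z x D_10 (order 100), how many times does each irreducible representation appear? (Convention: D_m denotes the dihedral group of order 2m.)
Each irreducible V_i of dimension d_i appears with multiplicity d_i, i.e. rho_reg = (direct sum over all irreducibles V_i) d_i V_i. The irreducible dimensions for Z/5Z x D_10 are 1, 1, 1, 1, 1, 1, 1, 1, 1, 1, 1, 1, 1, 1, 1, 1, 1, 1, 1, 1, 2, 2, 2, 2, 2, 2, 2, 2, 2, 2, 2, 2, 2, 2, 2, 2, 2, 2, 2, 2: 20 irreducibles of dimension 1, each with multiplicity 1; 20 irreducibles of dimension 2, each with multiplicity 2. Total dimension 20*1*1 + 20*2*2 = 100 = |G|.

Working: General theorem: in the regular representation of a finite group G, each irreducible appears with multiplicity equal to its dimension. Check: dim(rho_reg) = sum d_i^2 = 1 + 1 + 1 + 1 + 1 + 1 + 1 + 1 + 1 + 1 + 1 + 1 + 1 + 1 + 1 + 1 + 1 + 1 + 1 + 1 + 4 + 4 + 4 + 4 + 4 + 4 + 4 + 4 + 4 + 4 + 4 + 4 + 4 + 4 + 4 + 4 + 4 + 4 + 4 + 4 = 100 = |G|.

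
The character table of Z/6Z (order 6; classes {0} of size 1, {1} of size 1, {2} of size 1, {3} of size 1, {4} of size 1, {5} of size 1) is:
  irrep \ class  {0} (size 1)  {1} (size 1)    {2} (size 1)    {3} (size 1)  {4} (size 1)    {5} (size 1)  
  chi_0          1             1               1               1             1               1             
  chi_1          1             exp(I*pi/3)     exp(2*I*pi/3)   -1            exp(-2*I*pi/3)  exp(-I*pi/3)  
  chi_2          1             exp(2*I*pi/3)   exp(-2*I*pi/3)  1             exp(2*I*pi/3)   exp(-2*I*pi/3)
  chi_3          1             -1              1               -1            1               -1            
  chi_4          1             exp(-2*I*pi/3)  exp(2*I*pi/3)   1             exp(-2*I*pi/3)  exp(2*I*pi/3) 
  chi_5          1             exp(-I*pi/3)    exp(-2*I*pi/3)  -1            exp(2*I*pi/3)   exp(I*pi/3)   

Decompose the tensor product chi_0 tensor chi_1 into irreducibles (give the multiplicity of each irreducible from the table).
chi_0 tensor chi_1 = chi_1 (all other irreducibles have multiplicity 0).

Solution. The character of a tensor product is the pointwise product (chi_0 * chi_1)(C) = chi_0(C) * chi_1(C):
  {0}: (1)*(1), {1}: (1)*(exp(I*pi/3)), {2}: (1)*(exp(2*I*pi/3)), {3}: (1)*(-1), {4}: (1)*(exp(-2*I*pi/3)), {5}: (1)*(exp(-I*pi/3))
so (chi_0 * chi_1) takes values
  {0} -> 1, {1} -> exp(I*pi/3), {2} -> exp(2*I*pi/3), {3} -> -1, {4} -> exp(-2*I*pi/3), {5} -> exp(-I*pi/3).
Now take the inner product of this character with each irreducible chi from the table, <chi_0*chi_1, chi> = (1/6) sum_C |C| (chi_0*chi_1)(C) conj(chi(C)):
  <chi_0*chi_1, chi_0> = (1/6)[1*(1)*conj(1) + 1*(exp(I*pi/3))*conj(1) + 1*(exp(2*I*pi/3))*conj(1) + 1*(-1)*conj(1) + 1*(exp(-2*I*pi/3))*conj(1) + 1*(exp(-I*pi/3))*conj(1)]
      = (1/6)[(1) + (exp(I*pi/3)) + (exp(2*I*pi/3)) + (-1) + (exp(-2*I*pi/3)) + (exp(-I*pi/3))] = 0/6 = 0
  <chi_0*chi_1, chi_1> = (1/6)[1*(1)*conj(1) + 1*(exp(I*pi/3))*conj(exp(I*pi/3)) + 1*(exp(2*I*pi/3))*conj(exp(2*I*pi/3)) + 1*(-1)*conj(-1) + 1*(exp(-2*I*pi/3))*conj(exp(-2*I*pi/3)) + 1*(exp(-I*pi/3))*conj(exp(-I*pi/3))]
      = (1/6)[(1) + (1) + (1) + (1) + (1) + (1)] = 6/6 = 1
  <chi_0*chi_1, chi_2> = (1/6)[1*(1)*conj(1) + 1*(exp(I*pi/3))*conj(exp(2*I*pi/3)) + 1*(exp(2*I*pi/3))*conj(exp(-2*I*pi/3)) + 1*(-1)*conj(1) + 1*(exp(-2*I*pi/3))*conj(exp(2*I*pi/3)) + 1*(exp(-I*pi/3))*conj(exp(-2*I*pi/3))]
      = (1/6)[(1) + (exp(-I*pi/3)) + (exp(-2*I*pi/3)) + (-1) + (exp(2*I*pi/3)) + (exp(I*pi/3))] = 0/6 = 0
  <chi_0*chi_1, chi_3> = (1/6)[1*(1)*conj(1) + 1*(exp(I*pi/3))*conj(-1) + 1*(exp(2*I*pi/3))*conj(1) + 1*(-1)*conj(-1) + 1*(exp(-2*I*pi/3))*conj(1) + 1*(exp(-I*pi/3))*conj(-1)]
      = (1/6)[(1) + (-exp(I*pi/3)) + (exp(2*I*pi/3)) + (1) + (exp(-2*I*pi/3)) + (-exp(-I*pi/3))] = 0/6 = 0
  <chi_0*chi_1, chi_4> = (1/6)[1*(1)*conj(1) + 1*(exp(I*pi/3))*conj(exp(-2*I*pi/3)) + 1*(exp(2*I*pi/3))*conj(exp(2*I*pi/3)) + 1*(-1)*conj(1) + 1*(exp(-2*I*pi/3))*conj(exp(-2*I*pi/3)) + 1*(exp(-I*pi/3))*conj(exp(2*I*pi/3))]
      = (1/6)[(1) + (-1) + (1) + (-1) + (1) + (-1)] = 0/6 = 0
  <chi_0*chi_1, chi_5> = (1/6)[1*(1)*conj(1) + 1*(exp(I*pi/3))*conj(exp(-I*pi/3)) + 1*(exp(2*I*pi/3))*conj(exp(-2*I*pi/3)) + 1*(-1)*conj(-1) + 1*(exp(-2*I*pi/3))*conj(exp(2*I*pi/3)) + 1*(exp(-I*pi/3))*conj(exp(I*pi/3))]
      = (1/6)[(1) + (exp(2*I*pi/3)) + (exp(-2*I*pi/3)) + (1) + (exp(2*I*pi/3)) + (exp(-2*I*pi/3))] = 0/6 = 0
(Exp terms are combined using exp(i*s)*conj(exp(i*t)) = exp(i*(s-t)), and sums of them are collapsed using the identity that for every m > 1 the m distinct m-th roots of unity sum to 0, e.g. 1 + exp(2*I*pi/3) + exp(-2*I*pi/3) = 0.)
Hence the multiplicities are chi_1: 1. Dimension check: dim(chi_0)*dim(chi_1) = 1*1 = 1 and sum (mult * dim) = 1*1 = 1.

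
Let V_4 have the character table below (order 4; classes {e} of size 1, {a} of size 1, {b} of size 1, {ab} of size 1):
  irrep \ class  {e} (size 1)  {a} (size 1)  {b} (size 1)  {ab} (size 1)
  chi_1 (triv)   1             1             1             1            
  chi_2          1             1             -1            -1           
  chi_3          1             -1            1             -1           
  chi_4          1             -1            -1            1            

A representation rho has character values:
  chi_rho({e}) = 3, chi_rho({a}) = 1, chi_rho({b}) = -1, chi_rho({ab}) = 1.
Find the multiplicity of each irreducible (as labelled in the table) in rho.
Multiplicities: chi_1: 1, chi_2: 1, chi_3: 0, chi_4: 1.

Justification: Use <chi_rho, chi> = (1/|G|) sum_C |C| * chi_rho(C) * conj(chi(C)) with |G| = 4 for each irreducible chi in the table:
  <chi_rho, chi_1> = (1/4)[1*(3)*conj(1) + 1*(1)*conj(1) + 1*(-1)*conj(1) + 1*(1)*conj(1)]
      = (1/4)[(3) + (1) + (-1) + (1)] = 4/4 = 1
  <chi_rho, chi_2> = (1/4)[1*(3)*conj(1) + 1*(1)*conj(1) + 1*(-1)*conj(-1) + 1*(1)*conj(-1)]
      = (1/4)[(3) + (1) + (1) + (-1)] = 4/4 = 1
  <chi_rho, chi_3> = (1/4)[1*(3)*conj(1) + 1*(1)*conj(-1) + 1*(-1)*conj(1) + 1*(1)*conj(-1)]
      = (1/4)[(3) + (-1) + (-1) + (-1)] = 0/4 = 0
  <chi_rho, chi_4> = (1/4)[1*(3)*conj(1) + 1*(1)*conj(-1) + 1*(-1)*conj(-1) + 1*(1)*conj(1)]
      = (1/4)[(3) + (-1) + (1) + (1)] = 4/4 = 1
Dimension check: dim(rho) = sum (mult * dim) = 1*1 + 1*1 + 0*1 + 1*1 = 3 = chi_rho(e) = 3.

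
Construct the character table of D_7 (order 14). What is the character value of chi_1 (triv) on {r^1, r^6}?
Conjugacy classes: {e} of size 1, {r^1, r^6} of size 2, {r^2, r^5} of size 2, {r^3, r^4} of size 2, {s, sr, ..., sr^6} of size 7.
Character table:
  irrep \ class              {e} (size 1)  {r^1, r^6} (size 2)  {r^2, r^5} (size 2)  {r^3, r^4} (size 2)  {s, sr, ..., sr^6} (size 7)
  chi_1 (triv)               1             1                    1                    1                    1                          
  chi_2 (sign: r->1, s->-1)  1             1                    1                    1                    -1                         
  chi_3 (2d, j=1)            2             2*cos(2*pi/7)        -2*cos(3*pi/7)       -2*cos(pi/7)         0                          
  chi_4 (2d, j=2)            2             -2*cos(3*pi/7)       -2*cos(pi/7)         2*cos(2*pi/7)        0                          
  chi_5 (2d, j=3)            2             -2*cos(pi/7)         2*cos(2*pi/7)        -2*cos(3*pi/7)       0                          

Spot check: chi_1 (triv) on {r^1, r^6} = 1.

Proof sketch: D_7 has order 2*7 = 14 with 5 conjugacy classes, hence 5 irreducibles. Sum of squared dims 1 + 1 + 4 + 4 + 4 = 14 = |G|. Linear characters come from the abelianisation; the 2-dimensional irreps have character r^k -> 2*cos(2*pi*j*k/7), reflections -> 0.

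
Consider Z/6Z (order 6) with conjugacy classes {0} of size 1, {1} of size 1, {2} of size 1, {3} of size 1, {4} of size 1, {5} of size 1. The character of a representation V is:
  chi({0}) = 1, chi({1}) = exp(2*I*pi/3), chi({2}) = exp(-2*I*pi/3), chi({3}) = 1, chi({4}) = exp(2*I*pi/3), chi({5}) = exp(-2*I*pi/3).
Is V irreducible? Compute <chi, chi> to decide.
Irreducible: <chi, chi> = 1.

Working: <chi, chi> = (1/|G|) sum_C |C| * |chi(C)|^2 = (1/6)[1*|1|^2 + 1*|exp(2*I*pi/3)|^2 + 1*|exp(-2*I*pi/3)|^2 + 1*|1|^2 + 1*|exp(2*I*pi/3)|^2 + 1*|exp(-2*I*pi/3)|^2]
  = (1/6)[(1) + (1) + (1) + (1) + (1) + (1)] = 6/6 = 1.
(Exp terms are combined using exp(i*s)*conj(exp(i*t)) = exp(i*(s-t)), and sums of them are collapsed using the identity that for every m > 1 the m distinct m-th roots of unity sum to 0, e.g. 1 + exp(2*I*pi/3) + exp(-2*I*pi/3) = 0.)
A character is irreducible iff <chi, chi> = 1, so this representation is irreducible.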